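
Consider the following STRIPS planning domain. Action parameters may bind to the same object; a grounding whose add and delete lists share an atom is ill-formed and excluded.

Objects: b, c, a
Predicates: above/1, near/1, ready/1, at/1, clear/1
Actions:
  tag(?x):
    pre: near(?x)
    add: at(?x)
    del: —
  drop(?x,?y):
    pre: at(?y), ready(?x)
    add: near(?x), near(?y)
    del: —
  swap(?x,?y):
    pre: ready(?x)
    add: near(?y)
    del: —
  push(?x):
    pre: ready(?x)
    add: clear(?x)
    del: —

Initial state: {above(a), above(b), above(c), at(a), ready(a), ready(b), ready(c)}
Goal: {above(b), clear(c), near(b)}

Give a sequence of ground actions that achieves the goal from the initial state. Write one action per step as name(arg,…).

drop(b,a); push(c)

1. drop(b,a)  →  {above(a), above(b), above(c), at(a), near(a), near(b), ready(a), ready(b), ready(c)}
2. push(c)  →  {above(a), above(b), above(c), at(a), clear(c), near(a), near(b), ready(a), ready(b), ready(c)}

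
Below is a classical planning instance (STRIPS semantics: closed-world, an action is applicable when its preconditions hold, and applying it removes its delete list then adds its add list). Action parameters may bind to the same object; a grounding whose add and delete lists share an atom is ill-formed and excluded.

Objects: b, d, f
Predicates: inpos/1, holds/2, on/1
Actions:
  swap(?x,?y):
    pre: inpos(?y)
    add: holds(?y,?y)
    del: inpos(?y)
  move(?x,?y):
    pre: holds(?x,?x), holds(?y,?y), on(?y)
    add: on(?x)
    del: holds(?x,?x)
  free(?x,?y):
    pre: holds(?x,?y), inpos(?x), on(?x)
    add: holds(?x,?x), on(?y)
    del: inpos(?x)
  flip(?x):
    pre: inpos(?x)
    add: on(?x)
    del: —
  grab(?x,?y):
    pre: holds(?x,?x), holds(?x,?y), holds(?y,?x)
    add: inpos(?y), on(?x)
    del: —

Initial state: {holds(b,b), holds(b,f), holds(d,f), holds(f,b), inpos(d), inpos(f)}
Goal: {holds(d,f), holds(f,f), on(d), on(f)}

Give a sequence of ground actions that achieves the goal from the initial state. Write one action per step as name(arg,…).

swap(b,f); flip(d); free(d,f)

1. swap(b,f)  →  {holds(b,b), holds(b,f), holds(d,f), holds(f,b), holds(f,f), inpos(d)}
2. flip(d)  →  {holds(b,b), holds(b,f), holds(d,f), holds(f,b), holds(f,f), inpos(d), on(d)}
3. free(d,f)  →  {holds(b,b), holds(b,f), holds(d,d), holds(d,f), holds(f,b), holds(f,f), on(d), on(f)}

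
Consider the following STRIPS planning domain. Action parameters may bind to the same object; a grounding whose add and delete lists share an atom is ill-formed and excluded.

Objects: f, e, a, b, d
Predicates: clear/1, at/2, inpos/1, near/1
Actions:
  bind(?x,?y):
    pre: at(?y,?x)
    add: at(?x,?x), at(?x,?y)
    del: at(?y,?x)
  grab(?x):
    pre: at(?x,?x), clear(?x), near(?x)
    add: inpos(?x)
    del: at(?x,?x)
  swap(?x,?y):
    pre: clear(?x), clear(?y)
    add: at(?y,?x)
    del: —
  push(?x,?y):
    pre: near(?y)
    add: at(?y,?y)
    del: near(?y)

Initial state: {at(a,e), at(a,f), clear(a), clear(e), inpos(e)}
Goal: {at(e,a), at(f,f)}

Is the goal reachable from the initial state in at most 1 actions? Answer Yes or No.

1. bind(f,a)  →  {at(a,e), at(f,a), at(f,f), clear(a), clear(e), inpos(e)}
2. bind(e,a)  →  {at(e,a), at(e,e), at(f,a), at(f,f), clear(a), clear(e), inpos(e)}
optimal plan length = 2; 2 > 1

No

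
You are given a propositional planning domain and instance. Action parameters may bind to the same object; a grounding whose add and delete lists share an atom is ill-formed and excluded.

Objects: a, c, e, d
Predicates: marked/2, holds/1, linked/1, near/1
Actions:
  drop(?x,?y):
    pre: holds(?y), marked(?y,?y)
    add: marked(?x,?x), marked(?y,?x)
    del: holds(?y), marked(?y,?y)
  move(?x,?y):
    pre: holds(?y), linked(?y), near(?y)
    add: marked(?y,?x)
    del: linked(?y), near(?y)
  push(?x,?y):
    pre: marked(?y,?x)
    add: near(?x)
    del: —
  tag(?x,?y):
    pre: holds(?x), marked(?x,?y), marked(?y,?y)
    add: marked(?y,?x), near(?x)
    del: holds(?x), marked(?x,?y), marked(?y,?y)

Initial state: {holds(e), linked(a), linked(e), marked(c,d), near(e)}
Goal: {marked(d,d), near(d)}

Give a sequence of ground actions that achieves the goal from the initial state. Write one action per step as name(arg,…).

move(e,e); drop(d,e); push(d,c)

1. move(e,e)  →  {holds(e), linked(a), marked(c,d), marked(e,e)}
2. drop(d,e)  →  {linked(a), marked(c,d), marked(d,d), marked(e,d)}
3. push(d,c)  →  {linked(a), marked(c,d), marked(d,d), marked(e,d), near(d)}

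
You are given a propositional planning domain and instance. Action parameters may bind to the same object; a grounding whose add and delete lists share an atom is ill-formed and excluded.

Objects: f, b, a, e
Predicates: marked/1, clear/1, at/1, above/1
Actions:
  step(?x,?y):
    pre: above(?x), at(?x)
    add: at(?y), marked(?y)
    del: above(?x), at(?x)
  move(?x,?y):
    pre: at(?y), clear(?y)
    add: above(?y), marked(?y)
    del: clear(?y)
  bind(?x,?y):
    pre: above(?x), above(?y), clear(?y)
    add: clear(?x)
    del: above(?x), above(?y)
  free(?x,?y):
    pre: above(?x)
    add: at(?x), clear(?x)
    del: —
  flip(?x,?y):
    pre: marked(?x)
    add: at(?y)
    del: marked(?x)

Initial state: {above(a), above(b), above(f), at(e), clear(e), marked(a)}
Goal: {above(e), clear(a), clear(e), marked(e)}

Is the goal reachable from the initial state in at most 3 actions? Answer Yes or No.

Yes

1. move(f,e)  →  {above(a), above(b), above(e), above(f), at(e), marked(a), marked(e)}
2. free(a,f)  →  {above(a), above(b), above(e), above(f), at(a), at(e), clear(a), marked(a), marked(e)}
3. free(e,f)  →  {above(a), above(b), above(e), above(f), at(a), at(e), clear(a), clear(e), marked(a), marked(e)}
optimal plan length = 3; 3 ≤ 3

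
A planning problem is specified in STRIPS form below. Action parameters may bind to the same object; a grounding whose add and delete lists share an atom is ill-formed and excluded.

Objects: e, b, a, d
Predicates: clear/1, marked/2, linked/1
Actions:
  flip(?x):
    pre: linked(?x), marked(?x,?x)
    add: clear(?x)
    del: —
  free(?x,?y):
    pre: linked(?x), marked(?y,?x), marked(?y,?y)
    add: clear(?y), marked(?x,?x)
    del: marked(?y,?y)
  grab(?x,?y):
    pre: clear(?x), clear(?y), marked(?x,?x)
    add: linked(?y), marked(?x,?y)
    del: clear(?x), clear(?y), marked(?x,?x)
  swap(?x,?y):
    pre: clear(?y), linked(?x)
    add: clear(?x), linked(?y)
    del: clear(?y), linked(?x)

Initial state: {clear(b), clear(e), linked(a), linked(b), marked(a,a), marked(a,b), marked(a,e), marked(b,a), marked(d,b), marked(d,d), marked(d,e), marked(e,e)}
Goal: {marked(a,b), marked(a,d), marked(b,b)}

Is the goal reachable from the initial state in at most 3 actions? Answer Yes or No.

1. flip(a)  →  {clear(a), clear(b), clear(e), linked(a), linked(b), marked(a,a), marked(a,b), marked(a,e), marked(b,a), marked(d,b), marked(d,d), marked(d,e), marked(e,e)}
2. free(b,d)  →  {clear(a), clear(b), clear(d), clear(e), linked(a), linked(b), marked(a,a), marked(a,b), marked(a,e), marked(b,a), marked(b,b), marked(d,b), marked(d,e), marked(e,e)}
3. grab(a,d)  →  {clear(b), clear(e), linked(a), linked(b), linked(d), marked(a,b), marked(a,d), marked(a,e), marked(b,a), marked(b,b), marked(d,b), marked(d,e), marked(e,e)}
optimal plan length = 3; 3 ≤ 3

Yes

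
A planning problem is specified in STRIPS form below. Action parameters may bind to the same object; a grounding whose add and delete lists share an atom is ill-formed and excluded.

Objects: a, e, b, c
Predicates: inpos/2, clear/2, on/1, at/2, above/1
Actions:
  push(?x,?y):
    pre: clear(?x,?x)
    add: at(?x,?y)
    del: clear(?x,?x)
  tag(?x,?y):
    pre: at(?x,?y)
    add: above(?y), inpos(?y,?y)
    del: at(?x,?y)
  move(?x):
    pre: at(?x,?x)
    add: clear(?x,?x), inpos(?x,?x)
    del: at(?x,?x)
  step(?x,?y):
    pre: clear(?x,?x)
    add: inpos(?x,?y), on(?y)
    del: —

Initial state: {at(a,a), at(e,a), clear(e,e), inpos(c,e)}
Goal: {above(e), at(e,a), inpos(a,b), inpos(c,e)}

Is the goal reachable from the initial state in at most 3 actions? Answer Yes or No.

No

1. push(e,e)  →  {at(a,a), at(e,a), at(e,e), inpos(c,e)}
2. tag(e,e)  →  {above(e), at(a,a), at(e,a), inpos(c,e), inpos(e,e)}
3. move(a)  →  {above(e), at(e,a), clear(a,a), inpos(a,a), inpos(c,e), inpos(e,e)}
4. step(a,b)  →  {above(e), at(e,a), clear(a,a), inpos(a,a), inpos(a,b), inpos(c,e), inpos(e,e), on(b)}
optimal plan length = 4; 4 > 3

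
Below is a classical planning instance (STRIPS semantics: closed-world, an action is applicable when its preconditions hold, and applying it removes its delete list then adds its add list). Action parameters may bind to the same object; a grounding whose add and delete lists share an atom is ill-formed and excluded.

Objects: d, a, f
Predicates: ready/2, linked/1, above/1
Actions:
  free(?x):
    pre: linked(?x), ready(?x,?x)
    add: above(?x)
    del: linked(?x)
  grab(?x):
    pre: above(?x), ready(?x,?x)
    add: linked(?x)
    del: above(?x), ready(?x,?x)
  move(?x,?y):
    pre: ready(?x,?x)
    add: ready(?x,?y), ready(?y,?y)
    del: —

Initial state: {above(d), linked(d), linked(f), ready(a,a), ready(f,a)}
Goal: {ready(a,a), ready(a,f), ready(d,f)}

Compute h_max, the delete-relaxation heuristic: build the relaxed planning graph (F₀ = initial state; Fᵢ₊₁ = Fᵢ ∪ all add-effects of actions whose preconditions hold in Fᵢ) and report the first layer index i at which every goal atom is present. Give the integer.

2

F0 = init (5 atoms)
F1 = F0 ∪ {ready(a,d), ready(a,f), ready(d,d), ready(f,f)}  (9 atoms)
F2 = F1 ∪ {above(f), ready(d,a), ready(d,f), ready(f,d)}  (13 atoms)
goal ⊆ F2  ⇒  h_max = 2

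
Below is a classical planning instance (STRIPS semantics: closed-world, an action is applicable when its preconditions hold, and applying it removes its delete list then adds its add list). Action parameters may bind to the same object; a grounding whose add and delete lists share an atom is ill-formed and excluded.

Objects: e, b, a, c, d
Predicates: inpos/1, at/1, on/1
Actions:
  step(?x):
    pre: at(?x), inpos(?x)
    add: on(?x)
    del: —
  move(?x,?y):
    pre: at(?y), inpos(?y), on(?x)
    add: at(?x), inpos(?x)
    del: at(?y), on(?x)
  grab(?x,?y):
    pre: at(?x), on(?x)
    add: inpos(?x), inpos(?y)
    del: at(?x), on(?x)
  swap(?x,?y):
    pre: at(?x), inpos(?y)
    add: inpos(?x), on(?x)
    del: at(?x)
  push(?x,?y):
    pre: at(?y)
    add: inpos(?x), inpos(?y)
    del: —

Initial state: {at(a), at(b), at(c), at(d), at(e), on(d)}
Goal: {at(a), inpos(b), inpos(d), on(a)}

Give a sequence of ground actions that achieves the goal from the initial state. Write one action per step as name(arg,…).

1. grab(d,e)  →  {at(a), at(b), at(c), at(e), inpos(d), inpos(e)}
2. push(b,a)  →  {at(a), at(b), at(c), at(e), inpos(a), inpos(b), inpos(d), inpos(e)}
3. step(a)  →  {at(a), at(b), at(c), at(e), inpos(a), inpos(b), inpos(d), inpos(e), on(a)}

grab(d,e); push(b,a); step(a)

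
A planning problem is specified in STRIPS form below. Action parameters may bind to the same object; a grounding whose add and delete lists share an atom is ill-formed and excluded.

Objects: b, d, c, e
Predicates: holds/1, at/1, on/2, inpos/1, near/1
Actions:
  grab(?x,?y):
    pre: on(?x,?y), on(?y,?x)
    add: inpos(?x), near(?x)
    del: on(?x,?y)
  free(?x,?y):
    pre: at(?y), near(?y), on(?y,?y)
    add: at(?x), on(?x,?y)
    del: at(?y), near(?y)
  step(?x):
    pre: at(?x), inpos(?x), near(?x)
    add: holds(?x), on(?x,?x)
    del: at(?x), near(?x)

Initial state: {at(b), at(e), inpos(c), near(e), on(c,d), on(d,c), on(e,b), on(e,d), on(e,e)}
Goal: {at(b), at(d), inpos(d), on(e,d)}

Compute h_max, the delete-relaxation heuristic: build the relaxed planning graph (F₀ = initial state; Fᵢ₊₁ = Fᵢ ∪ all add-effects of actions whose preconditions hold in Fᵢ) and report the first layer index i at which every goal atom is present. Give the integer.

F0 = init (9 atoms)
F1 = F0 ∪ {at(c), at(d), inpos(d), inpos(e), near(c), near(d), on(b,e), on(c,e), on(d,e)}  (18 atoms)
goal ⊆ F1  ⇒  h_max = 1

1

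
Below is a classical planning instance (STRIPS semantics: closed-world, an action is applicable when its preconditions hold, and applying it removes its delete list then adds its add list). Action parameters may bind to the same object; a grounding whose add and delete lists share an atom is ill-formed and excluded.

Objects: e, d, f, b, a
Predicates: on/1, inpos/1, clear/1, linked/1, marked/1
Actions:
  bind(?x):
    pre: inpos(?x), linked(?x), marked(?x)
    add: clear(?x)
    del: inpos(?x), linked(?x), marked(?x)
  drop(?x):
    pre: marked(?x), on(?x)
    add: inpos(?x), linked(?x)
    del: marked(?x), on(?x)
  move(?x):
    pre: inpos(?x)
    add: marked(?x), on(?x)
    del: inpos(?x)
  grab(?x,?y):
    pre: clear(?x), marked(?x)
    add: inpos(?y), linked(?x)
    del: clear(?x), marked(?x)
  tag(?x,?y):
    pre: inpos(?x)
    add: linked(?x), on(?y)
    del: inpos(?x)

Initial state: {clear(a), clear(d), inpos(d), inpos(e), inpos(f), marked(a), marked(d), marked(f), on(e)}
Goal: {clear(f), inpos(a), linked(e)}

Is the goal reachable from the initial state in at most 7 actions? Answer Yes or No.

Yes

1. grab(d,a)  →  {clear(a), inpos(a), inpos(d), inpos(e), inpos(f), linked(d), marked(a), marked(f), on(e)}
2. tag(e,e)  →  {clear(a), inpos(a), inpos(d), inpos(f), linked(d), linked(e), marked(a), marked(f), on(e)}
3. tag(f,e)  →  {clear(a), inpos(a), inpos(d), linked(d), linked(e), linked(f), marked(a), marked(f), on(e)}
4. grab(a,f)  →  {inpos(a), inpos(d), inpos(f), linked(a), linked(d), linked(e), linked(f), marked(f), on(e)}
5. bind(f)  →  {clear(f), inpos(a), inpos(d), linked(a), linked(d), linked(e), on(e)}
optimal plan length = 5; 5 ≤ 7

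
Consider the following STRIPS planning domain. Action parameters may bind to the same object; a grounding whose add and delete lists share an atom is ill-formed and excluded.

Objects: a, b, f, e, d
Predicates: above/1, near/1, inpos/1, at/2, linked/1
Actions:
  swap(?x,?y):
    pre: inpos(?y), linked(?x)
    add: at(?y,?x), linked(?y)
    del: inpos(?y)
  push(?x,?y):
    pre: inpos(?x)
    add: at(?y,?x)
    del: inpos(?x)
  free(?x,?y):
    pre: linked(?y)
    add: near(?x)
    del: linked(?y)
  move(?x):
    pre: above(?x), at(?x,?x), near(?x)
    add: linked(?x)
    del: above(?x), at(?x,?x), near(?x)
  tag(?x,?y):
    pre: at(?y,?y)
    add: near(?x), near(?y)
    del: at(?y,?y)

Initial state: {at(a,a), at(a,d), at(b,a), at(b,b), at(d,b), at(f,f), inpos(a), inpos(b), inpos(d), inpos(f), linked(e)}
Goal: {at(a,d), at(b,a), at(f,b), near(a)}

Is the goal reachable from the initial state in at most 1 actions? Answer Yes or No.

1. push(b,f)  →  {at(a,a), at(a,d), at(b,a), at(b,b), at(d,b), at(f,b), at(f,f), inpos(a), inpos(d), inpos(f), linked(e)}
2. free(a,e)  →  {at(a,a), at(a,d), at(b,a), at(b,b), at(d,b), at(f,b), at(f,f), inpos(a), inpos(d), inpos(f), near(a)}
optimal plan length = 2; 2 > 1

No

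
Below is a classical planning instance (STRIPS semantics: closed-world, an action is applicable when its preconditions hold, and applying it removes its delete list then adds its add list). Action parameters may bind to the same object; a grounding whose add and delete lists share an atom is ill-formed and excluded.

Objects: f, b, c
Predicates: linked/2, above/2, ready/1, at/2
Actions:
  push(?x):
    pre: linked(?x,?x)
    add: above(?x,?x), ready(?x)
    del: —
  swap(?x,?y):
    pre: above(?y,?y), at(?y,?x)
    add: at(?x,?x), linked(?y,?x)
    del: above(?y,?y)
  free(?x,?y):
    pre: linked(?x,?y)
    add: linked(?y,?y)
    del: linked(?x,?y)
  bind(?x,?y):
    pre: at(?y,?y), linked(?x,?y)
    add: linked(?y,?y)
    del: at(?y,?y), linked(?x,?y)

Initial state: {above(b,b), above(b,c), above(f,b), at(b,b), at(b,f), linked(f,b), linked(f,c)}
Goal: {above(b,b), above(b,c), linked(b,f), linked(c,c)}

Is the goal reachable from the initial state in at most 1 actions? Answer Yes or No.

1. swap(f,b)  →  {above(b,c), above(f,b), at(b,b), at(b,f), at(f,f), linked(b,f), linked(f,b), linked(f,c)}
2. free(f,b)  →  {above(b,c), above(f,b), at(b,b), at(b,f), at(f,f), linked(b,b), linked(b,f), linked(f,c)}
3. push(b)  →  {above(b,b), above(b,c), above(f,b), at(b,b), at(b,f), at(f,f), linked(b,b), linked(b,f), linked(f,c), ready(b)}
4. free(f,c)  →  {above(b,b), above(b,c), above(f,b), at(b,b), at(b,f), at(f,f), linked(b,b), linked(b,f), linked(c,c), ready(b)}
optimal plan length = 4; 4 > 1

No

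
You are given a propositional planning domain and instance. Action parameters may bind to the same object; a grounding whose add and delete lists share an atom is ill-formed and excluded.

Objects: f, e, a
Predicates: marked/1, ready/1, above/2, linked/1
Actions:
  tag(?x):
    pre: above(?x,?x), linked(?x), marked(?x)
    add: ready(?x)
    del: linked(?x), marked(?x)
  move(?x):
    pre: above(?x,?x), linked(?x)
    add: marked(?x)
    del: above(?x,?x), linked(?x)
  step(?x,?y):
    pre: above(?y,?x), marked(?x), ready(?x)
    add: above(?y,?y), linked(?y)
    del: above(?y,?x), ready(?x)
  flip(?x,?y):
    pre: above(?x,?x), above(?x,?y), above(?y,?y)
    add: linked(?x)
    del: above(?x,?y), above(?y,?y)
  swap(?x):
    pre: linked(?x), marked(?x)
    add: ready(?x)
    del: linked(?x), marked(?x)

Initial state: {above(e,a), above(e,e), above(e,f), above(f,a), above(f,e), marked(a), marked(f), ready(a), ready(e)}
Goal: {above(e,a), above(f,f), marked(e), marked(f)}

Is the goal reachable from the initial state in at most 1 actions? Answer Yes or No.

1. step(a,f)  →  {above(e,a), above(e,e), above(e,f), above(f,e), above(f,f), linked(f), marked(a), marked(f), ready(e)}
2. flip(e,f)  →  {above(e,a), above(e,e), above(f,e), linked(e), linked(f), marked(a), marked(f), ready(e)}
3. move(e)  →  {above(e,a), above(f,e), linked(f), marked(a), marked(e), marked(f), ready(e)}
4. step(e,f)  →  {above(e,a), above(f,f), linked(f), marked(a), marked(e), marked(f)}
optimal plan length = 4; 4 > 1

No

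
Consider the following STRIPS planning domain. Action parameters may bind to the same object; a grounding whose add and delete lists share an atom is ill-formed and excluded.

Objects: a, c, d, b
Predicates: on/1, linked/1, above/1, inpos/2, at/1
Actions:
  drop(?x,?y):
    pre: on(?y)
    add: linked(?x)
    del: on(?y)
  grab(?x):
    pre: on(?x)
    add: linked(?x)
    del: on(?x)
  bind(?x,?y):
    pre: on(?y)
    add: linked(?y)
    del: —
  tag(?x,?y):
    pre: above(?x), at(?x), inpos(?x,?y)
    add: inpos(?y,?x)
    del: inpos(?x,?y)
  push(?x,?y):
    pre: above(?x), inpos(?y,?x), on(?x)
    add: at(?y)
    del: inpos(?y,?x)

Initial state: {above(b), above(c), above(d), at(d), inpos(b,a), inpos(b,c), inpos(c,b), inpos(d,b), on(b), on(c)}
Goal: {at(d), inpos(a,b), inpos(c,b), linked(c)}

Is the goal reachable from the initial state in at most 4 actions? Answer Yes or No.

Yes

1. drop(c,b)  →  {above(b), above(c), above(d), at(d), inpos(b,a), inpos(b,c), inpos(c,b), inpos(d,b), linked(c), on(c)}
2. push(c,b)  →  {above(b), above(c), above(d), at(b), at(d), inpos(b,a), inpos(c,b), inpos(d,b), linked(c), on(c)}
3. tag(b,a)  →  {above(b), above(c), above(d), at(b), at(d), inpos(a,b), inpos(c,b), inpos(d,b), linked(c), on(c)}
optimal plan length = 3; 3 ≤ 4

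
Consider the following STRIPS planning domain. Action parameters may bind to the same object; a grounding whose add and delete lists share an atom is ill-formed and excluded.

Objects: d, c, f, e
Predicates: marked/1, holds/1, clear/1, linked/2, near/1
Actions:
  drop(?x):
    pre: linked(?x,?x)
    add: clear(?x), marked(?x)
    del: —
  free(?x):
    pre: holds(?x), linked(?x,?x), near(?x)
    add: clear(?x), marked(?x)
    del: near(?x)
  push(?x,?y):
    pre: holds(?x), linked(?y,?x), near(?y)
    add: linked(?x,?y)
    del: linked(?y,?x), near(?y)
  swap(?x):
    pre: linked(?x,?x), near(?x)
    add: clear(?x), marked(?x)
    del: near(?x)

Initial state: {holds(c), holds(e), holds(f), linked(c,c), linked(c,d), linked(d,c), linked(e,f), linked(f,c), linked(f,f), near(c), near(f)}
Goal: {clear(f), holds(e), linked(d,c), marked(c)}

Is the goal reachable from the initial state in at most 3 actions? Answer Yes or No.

1. drop(c)  →  {clear(c), holds(c), holds(e), holds(f), linked(c,c), linked(c,d), linked(d,c), linked(e,f), linked(f,c), linked(f,f), marked(c), near(c), near(f)}
2. drop(f)  →  {clear(c), clear(f), holds(c), holds(e), holds(f), linked(c,c), linked(c,d), linked(d,c), linked(e,f), linked(f,c), linked(f,f), marked(c), marked(f), near(c), near(f)}
optimal plan length = 2; 2 ≤ 3

Yes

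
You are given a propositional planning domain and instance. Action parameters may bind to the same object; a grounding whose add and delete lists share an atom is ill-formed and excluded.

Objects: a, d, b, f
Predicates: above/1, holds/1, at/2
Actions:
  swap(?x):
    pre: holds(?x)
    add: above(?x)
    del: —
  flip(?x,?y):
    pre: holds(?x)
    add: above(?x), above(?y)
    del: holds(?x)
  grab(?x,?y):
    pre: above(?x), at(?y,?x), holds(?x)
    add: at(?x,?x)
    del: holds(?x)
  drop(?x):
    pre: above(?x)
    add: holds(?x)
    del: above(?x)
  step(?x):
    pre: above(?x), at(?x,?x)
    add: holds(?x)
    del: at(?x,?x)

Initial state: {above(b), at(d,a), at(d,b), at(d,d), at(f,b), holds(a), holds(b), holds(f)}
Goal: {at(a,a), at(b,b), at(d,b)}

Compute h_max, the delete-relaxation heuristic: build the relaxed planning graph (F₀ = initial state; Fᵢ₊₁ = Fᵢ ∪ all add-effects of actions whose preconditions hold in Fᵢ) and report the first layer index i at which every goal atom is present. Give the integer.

2

F0 = init (8 atoms)
F1 = F0 ∪ {above(a), above(d), above(f), at(b,b)}  (12 atoms)
F2 = F1 ∪ {at(a,a), holds(d)}  (14 atoms)
goal ⊆ F2  ⇒  h_max = 2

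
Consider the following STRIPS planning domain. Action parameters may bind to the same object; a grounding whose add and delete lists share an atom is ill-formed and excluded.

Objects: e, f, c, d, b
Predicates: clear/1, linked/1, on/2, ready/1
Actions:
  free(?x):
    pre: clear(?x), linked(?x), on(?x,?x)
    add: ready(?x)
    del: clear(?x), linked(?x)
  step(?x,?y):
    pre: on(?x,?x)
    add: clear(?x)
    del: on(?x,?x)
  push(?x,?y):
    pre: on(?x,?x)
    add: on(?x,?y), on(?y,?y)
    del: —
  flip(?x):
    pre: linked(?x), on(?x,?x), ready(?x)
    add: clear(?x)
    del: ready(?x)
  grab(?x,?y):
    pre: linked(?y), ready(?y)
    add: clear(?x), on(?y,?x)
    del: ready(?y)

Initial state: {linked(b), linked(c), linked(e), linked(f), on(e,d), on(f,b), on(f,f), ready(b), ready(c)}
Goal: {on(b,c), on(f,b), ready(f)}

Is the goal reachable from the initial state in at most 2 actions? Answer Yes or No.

No

1. grab(f,c)  →  {clear(f), linked(b), linked(c), linked(e), linked(f), on(c,f), on(e,d), on(f,b), on(f,f), ready(b)}
2. free(f)  →  {linked(b), linked(c), linked(e), on(c,f), on(e,d), on(f,b), on(f,f), ready(b), ready(f)}
3. grab(c,b)  →  {clear(c), linked(b), linked(c), linked(e), on(b,c), on(c,f), on(e,d), on(f,b), on(f,f), ready(f)}
optimal plan length = 3; 3 > 2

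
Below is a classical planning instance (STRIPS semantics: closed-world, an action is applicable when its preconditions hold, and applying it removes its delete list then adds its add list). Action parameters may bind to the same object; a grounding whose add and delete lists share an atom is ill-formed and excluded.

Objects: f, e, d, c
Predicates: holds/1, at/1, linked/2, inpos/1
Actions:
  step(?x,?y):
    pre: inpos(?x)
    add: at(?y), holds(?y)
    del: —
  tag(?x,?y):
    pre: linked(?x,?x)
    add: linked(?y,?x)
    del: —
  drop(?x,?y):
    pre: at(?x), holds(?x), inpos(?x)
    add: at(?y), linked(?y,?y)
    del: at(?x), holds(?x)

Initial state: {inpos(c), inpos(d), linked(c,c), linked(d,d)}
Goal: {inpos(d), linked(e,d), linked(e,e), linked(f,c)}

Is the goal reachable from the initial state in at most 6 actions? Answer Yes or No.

Yes

1. step(d,d)  →  {at(d), holds(d), inpos(c), inpos(d), linked(c,c), linked(d,d)}
2. tag(d,e)  →  {at(d), holds(d), inpos(c), inpos(d), linked(c,c), linked(d,d), linked(e,d)}
3. tag(c,f)  →  {at(d), holds(d), inpos(c), inpos(d), linked(c,c), linked(d,d), linked(e,d), linked(f,c)}
4. drop(d,e)  →  {at(e), inpos(c), inpos(d), linked(c,c), linked(d,d), linked(e,d), linked(e,e), linked(f,c)}
optimal plan length = 4; 4 ≤ 6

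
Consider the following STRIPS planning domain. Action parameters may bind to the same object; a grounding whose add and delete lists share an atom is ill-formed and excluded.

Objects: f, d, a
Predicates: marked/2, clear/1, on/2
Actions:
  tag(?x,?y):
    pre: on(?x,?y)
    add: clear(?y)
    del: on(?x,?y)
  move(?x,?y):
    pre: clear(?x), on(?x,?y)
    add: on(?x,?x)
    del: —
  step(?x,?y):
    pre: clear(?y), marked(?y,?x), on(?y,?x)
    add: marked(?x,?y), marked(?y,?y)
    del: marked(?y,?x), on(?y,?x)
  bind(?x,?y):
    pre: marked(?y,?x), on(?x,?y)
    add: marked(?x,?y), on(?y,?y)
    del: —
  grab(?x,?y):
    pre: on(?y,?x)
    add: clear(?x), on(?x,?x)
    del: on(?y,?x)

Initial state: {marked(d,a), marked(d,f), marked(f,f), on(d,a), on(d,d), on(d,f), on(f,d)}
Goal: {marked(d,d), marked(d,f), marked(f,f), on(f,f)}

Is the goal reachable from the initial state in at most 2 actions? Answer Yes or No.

1. tag(f,d)  →  {clear(d), marked(d,a), marked(d,f), marked(f,f), on(d,a), on(d,d), on(d,f)}
2. step(a,d)  →  {clear(d), marked(a,d), marked(d,d), marked(d,f), marked(f,f), on(d,d), on(d,f)}
3. grab(f,d)  →  {clear(d), clear(f), marked(a,d), marked(d,d), marked(d,f), marked(f,f), on(d,d), on(f,f)}
optimal plan length = 3; 3 > 2

No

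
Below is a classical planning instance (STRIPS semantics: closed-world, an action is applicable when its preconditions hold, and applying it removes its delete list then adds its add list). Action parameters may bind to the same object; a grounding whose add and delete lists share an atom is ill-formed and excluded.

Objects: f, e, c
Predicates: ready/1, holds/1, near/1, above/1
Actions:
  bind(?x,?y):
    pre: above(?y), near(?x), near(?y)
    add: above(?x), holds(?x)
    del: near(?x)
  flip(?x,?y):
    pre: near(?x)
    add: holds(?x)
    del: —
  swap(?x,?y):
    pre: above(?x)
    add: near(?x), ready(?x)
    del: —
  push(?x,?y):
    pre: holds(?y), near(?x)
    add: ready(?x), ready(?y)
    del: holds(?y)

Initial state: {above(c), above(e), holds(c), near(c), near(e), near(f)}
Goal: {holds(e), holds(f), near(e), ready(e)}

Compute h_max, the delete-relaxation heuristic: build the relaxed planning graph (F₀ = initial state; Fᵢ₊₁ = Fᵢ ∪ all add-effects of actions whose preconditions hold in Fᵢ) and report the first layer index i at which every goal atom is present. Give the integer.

F0 = init (6 atoms)
F1 = F0 ∪ {above(f), holds(e), holds(f), ready(c), ready(e), ready(f)}  (12 atoms)
goal ⊆ F1  ⇒  h_max = 1

1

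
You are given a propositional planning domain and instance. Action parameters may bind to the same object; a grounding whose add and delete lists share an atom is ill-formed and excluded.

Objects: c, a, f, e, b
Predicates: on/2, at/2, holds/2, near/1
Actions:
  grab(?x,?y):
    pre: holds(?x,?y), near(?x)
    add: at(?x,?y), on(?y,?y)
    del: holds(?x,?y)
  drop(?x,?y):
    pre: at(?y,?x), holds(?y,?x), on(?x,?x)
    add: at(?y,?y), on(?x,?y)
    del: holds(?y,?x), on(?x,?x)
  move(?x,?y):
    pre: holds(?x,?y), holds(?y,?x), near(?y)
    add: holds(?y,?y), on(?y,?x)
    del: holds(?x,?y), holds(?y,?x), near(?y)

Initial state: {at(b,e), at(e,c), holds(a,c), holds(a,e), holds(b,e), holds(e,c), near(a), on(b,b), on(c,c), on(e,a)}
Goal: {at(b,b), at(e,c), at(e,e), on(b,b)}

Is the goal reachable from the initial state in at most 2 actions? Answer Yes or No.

No

1. grab(a,e)  →  {at(a,e), at(b,e), at(e,c), holds(a,c), holds(b,e), holds(e,c), near(a), on(b,b), on(c,c), on(e,a), on(e,e)}
2. drop(c,e)  →  {at(a,e), at(b,e), at(e,c), at(e,e), holds(a,c), holds(b,e), near(a), on(b,b), on(c,e), on(e,a), on(e,e)}
3. drop(e,b)  →  {at(a,e), at(b,b), at(b,e), at(e,c), at(e,e), holds(a,c), near(a), on(b,b), on(c,e), on(e,a), on(e,b)}
optimal plan length = 3; 3 > 2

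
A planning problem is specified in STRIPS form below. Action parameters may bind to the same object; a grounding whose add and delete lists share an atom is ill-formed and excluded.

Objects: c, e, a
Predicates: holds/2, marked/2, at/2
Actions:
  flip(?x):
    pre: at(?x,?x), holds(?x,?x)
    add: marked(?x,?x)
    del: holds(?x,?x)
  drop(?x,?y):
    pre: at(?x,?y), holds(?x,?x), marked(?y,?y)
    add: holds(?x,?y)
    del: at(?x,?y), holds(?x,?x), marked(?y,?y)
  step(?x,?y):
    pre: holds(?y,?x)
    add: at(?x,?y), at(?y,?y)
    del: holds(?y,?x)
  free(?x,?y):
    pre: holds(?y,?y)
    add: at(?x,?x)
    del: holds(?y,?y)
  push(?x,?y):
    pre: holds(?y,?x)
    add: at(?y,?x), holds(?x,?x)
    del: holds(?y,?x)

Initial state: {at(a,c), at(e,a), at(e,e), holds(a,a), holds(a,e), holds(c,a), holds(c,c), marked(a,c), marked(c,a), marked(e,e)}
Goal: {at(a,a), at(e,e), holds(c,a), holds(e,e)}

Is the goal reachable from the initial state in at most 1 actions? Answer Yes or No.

1. step(a,a)  →  {at(a,a), at(a,c), at(e,a), at(e,e), holds(a,e), holds(c,a), holds(c,c), marked(a,c), marked(c,a), marked(e,e)}
2. push(e,a)  →  {at(a,a), at(a,c), at(a,e), at(e,a), at(e,e), holds(c,a), holds(c,c), holds(e,e), marked(a,c), marked(c,a), marked(e,e)}
optimal plan length = 2; 2 > 1

No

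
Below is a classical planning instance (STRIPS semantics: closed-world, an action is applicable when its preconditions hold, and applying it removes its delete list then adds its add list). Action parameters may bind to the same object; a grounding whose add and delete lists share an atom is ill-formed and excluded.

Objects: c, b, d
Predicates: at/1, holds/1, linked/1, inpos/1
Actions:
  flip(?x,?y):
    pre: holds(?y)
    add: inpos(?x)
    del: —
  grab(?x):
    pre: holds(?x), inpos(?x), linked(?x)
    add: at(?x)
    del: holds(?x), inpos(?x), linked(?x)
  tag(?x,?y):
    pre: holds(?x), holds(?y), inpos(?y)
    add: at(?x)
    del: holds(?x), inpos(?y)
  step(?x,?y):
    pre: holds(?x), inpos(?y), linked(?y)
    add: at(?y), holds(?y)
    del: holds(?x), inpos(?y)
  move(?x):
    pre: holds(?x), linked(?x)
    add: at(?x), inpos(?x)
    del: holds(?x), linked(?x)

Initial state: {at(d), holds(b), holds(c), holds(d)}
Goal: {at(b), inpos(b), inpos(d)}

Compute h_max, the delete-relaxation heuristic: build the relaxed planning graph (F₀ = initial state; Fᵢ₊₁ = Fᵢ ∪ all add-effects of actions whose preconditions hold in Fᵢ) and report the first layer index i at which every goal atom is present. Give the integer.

F0 = init (4 atoms)
F1 = F0 ∪ {inpos(b), inpos(c), inpos(d)}  (7 atoms)
F2 = F1 ∪ {at(b), at(c)}  (9 atoms)
goal ⊆ F2  ⇒  h_max = 2

2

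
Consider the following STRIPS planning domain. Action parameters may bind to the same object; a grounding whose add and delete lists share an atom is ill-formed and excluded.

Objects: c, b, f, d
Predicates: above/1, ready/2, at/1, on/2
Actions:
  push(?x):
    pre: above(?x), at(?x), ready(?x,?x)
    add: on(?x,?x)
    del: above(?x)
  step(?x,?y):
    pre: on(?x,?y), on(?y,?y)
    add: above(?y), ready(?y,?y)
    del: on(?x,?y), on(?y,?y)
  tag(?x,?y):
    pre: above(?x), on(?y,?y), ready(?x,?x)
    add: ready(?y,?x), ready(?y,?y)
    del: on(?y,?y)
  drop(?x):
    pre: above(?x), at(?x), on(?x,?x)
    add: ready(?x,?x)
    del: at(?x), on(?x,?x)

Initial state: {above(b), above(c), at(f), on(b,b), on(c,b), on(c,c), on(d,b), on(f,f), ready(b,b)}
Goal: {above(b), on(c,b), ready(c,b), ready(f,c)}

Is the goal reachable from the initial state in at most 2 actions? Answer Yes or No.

Yes

1. tag(b,c)  →  {above(b), above(c), at(f), on(b,b), on(c,b), on(d,b), on(f,f), ready(b,b), ready(c,b), ready(c,c)}
2. tag(c,f)  →  {above(b), above(c), at(f), on(b,b), on(c,b), on(d,b), ready(b,b), ready(c,b), ready(c,c), ready(f,c), ready(f,f)}
optimal plan length = 2; 2 ≤ 2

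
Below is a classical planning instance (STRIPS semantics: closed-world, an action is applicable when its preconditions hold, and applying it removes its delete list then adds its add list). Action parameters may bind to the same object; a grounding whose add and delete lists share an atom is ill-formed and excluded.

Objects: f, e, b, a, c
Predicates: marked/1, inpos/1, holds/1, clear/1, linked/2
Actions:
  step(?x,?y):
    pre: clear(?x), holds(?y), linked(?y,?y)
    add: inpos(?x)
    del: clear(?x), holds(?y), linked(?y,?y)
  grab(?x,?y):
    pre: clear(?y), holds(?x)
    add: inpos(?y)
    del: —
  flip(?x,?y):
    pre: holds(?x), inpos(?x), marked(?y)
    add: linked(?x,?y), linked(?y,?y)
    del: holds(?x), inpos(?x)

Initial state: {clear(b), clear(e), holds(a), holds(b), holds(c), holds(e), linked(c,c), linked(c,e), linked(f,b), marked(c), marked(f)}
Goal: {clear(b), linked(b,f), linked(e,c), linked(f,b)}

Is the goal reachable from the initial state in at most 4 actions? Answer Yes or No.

Yes

1. step(e,c)  →  {clear(b), holds(a), holds(b), holds(e), inpos(e), linked(c,e), linked(f,b), marked(c), marked(f)}
2. grab(e,b)  →  {clear(b), holds(a), holds(b), holds(e), inpos(b), inpos(e), linked(c,e), linked(f,b), marked(c), marked(f)}
3. flip(e,c)  →  {clear(b), holds(a), holds(b), inpos(b), linked(c,c), linked(c,e), linked(e,c), linked(f,b), marked(c), marked(f)}
4. flip(b,f)  →  {clear(b), holds(a), linked(b,f), linked(c,c), linked(c,e), linked(e,c), linked(f,b), linked(f,f), marked(c), marked(f)}
optimal plan length = 4; 4 ≤ 4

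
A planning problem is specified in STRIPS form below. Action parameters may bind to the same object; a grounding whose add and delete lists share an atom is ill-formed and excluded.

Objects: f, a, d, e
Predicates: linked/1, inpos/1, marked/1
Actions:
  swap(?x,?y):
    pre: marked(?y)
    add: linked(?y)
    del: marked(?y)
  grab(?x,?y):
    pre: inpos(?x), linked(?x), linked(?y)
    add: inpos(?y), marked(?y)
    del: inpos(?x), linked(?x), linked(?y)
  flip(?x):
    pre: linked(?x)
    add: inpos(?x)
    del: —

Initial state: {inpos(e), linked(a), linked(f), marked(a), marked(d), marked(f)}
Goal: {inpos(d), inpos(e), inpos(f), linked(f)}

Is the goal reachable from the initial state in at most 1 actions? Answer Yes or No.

No

1. swap(f,d)  →  {inpos(e), linked(a), linked(d), linked(f), marked(a), marked(f)}
2. flip(f)  →  {inpos(e), inpos(f), linked(a), linked(d), linked(f), marked(a), marked(f)}
3. flip(d)  →  {inpos(d), inpos(e), inpos(f), linked(a), linked(d), linked(f), marked(a), marked(f)}
optimal plan length = 3; 3 > 1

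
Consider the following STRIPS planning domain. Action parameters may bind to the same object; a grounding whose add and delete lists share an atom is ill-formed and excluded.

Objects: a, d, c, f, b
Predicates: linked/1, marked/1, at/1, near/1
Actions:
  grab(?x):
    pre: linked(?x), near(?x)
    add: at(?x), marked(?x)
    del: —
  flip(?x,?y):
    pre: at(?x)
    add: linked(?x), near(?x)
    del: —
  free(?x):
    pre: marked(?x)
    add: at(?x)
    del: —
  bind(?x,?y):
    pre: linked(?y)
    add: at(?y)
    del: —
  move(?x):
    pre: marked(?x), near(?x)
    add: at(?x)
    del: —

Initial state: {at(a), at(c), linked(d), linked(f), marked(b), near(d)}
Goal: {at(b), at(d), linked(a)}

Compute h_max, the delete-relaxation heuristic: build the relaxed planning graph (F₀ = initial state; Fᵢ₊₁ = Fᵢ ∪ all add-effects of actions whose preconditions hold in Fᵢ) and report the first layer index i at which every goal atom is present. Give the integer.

1

F0 = init (6 atoms)
F1 = F0 ∪ {at(b), at(d), at(f), linked(a), linked(c), marked(d), near(a), near(c)}  (14 atoms)
goal ⊆ F1  ⇒  h_max = 1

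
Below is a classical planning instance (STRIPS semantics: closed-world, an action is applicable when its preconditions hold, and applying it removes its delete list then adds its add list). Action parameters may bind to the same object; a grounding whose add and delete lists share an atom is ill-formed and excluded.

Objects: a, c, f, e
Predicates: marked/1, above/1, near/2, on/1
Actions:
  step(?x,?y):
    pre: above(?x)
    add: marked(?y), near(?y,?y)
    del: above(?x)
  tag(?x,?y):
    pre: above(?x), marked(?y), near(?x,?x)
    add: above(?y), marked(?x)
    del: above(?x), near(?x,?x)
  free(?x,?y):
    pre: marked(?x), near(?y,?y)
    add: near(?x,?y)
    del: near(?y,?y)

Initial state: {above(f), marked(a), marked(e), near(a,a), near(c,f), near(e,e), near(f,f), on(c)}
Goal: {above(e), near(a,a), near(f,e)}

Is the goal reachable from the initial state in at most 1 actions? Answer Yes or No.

No

1. tag(f,e)  →  {above(e), marked(a), marked(e), marked(f), near(a,a), near(c,f), near(e,e), on(c)}
2. free(f,e)  →  {above(e), marked(a), marked(e), marked(f), near(a,a), near(c,f), near(f,e), on(c)}
optimal plan length = 2; 2 > 1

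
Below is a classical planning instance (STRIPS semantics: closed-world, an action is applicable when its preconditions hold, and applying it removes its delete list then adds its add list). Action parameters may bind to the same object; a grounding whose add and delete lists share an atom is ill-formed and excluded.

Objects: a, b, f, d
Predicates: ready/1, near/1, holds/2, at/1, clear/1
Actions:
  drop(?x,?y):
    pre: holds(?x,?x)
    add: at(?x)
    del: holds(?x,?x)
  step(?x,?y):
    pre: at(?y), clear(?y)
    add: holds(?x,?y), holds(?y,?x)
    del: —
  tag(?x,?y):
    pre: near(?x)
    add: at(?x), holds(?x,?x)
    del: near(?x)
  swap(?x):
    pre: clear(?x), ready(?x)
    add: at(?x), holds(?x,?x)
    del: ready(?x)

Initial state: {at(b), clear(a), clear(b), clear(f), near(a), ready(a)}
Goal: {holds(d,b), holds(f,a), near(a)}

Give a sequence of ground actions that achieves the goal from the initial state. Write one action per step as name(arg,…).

1. step(d,b)  →  {at(b), clear(a), clear(b), clear(f), holds(b,d), holds(d,b), near(a), ready(a)}
2. swap(a)  →  {at(a), at(b), clear(a), clear(b), clear(f), holds(a,a), holds(b,d), holds(d,b), near(a)}
3. step(f,a)  →  {at(a), at(b), clear(a), clear(b), clear(f), holds(a,a), holds(a,f), holds(b,d), holds(d,b), holds(f,a), near(a)}

step(d,b); swap(a); step(f,a)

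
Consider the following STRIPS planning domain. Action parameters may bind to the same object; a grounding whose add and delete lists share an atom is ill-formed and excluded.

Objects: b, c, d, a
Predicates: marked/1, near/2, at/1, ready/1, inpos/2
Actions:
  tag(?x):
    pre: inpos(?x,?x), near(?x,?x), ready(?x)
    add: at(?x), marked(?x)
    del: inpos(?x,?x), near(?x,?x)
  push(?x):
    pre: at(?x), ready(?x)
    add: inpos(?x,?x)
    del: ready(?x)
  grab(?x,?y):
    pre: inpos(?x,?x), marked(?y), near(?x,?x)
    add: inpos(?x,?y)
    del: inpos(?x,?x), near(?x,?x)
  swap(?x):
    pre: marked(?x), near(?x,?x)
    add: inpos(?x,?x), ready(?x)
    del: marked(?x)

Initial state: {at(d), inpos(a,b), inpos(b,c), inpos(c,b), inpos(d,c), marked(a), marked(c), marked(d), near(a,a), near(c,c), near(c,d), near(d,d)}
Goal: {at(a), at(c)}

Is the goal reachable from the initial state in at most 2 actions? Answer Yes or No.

1. swap(c)  →  {at(d), inpos(a,b), inpos(b,c), inpos(c,b), inpos(c,c), inpos(d,c), marked(a), marked(d), near(a,a), near(c,c), near(c,d), near(d,d), ready(c)}
2. tag(c)  →  {at(c), at(d), inpos(a,b), inpos(b,c), inpos(c,b), inpos(d,c), marked(a), marked(c), marked(d), near(a,a), near(c,d), near(d,d), ready(c)}
3. swap(a)  →  {at(c), at(d), inpos(a,a), inpos(a,b), inpos(b,c), inpos(c,b), inpos(d,c), marked(c), marked(d), near(a,a), near(c,d), near(d,d), ready(a), ready(c)}
4. tag(a)  →  {at(a), at(c), at(d), inpos(a,b), inpos(b,c), inpos(c,b), inpos(d,c), marked(a), marked(c), marked(d), near(c,d), near(d,d), ready(a), ready(c)}
optimal plan length = 4; 4 > 2

No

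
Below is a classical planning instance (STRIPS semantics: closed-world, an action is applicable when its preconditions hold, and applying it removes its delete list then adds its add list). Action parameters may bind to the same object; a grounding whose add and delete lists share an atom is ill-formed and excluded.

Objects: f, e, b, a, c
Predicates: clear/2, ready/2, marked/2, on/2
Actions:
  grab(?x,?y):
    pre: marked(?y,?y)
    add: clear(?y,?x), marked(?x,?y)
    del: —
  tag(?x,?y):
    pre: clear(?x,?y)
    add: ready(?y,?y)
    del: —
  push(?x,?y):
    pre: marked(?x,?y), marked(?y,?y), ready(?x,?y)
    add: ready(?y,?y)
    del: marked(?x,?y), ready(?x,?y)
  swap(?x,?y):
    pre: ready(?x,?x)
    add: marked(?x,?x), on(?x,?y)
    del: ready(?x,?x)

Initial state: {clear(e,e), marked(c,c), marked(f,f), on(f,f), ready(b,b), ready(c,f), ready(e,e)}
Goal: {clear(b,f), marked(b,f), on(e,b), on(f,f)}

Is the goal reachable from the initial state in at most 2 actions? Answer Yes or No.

1. grab(b,f)  →  {clear(e,e), clear(f,b), marked(b,f), marked(c,c), marked(f,f), on(f,f), ready(b,b), ready(c,f), ready(e,e)}
2. swap(e,b)  →  {clear(e,e), clear(f,b), marked(b,f), marked(c,c), marked(e,e), marked(f,f), on(e,b), on(f,f), ready(b,b), ready(c,f)}
3. swap(b,f)  →  {clear(e,e), clear(f,b), marked(b,b), marked(b,f), marked(c,c), marked(e,e), marked(f,f), on(b,f), on(e,b), on(f,f), ready(c,f)}
4. grab(f,b)  →  {clear(b,f), clear(e,e), clear(f,b), marked(b,b), marked(b,f), marked(c,c), marked(e,e), marked(f,b), marked(f,f), on(b,f), on(e,b), on(f,f), ready(c,f)}
optimal plan length = 4; 4 > 2

No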